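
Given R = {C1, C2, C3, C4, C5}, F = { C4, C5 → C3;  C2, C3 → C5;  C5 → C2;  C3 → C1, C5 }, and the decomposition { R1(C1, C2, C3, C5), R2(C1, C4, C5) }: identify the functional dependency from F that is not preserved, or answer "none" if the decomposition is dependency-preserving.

C4, C5 → C3

Check C4, C5 → C3: no single fragment contains all of {C3, C4, C5}, and the restricted closure of {C4, C5} across the fragments never reaches {C3}.
C2, C3 → C5 is preserved.
C5 → C2 is preserved.
C3 → C1, C5 is preserved.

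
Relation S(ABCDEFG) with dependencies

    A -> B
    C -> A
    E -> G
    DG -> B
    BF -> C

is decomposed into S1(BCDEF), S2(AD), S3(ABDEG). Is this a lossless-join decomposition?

No

Chase test. Columns are ABCDEFG; row i has aⱼ where attribute j ∈ Si, else bᵢⱼ.
Initial tableau (one row per fragment):
  row 1: b11 a2 a3 a4 a5 a6 b17
  row 2: a1 b22 b23 a4 b25 b26 b27
  row 3: a1 a2 b33 a4 a5 b36 a7
Rows 2 and 3 agree on A; apply A→B and equate their B entries.
Rows 1 and 3 agree on E; apply E→G and equate their G entries.
No row becomes fully distinguished — the join is lossy.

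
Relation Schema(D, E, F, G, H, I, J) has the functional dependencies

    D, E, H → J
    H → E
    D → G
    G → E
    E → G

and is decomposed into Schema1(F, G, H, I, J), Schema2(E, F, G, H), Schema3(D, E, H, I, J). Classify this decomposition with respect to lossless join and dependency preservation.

lossy but dependency-preserving

Lossless test (chase): Rows 1 and 2 agree on H; apply H→E and equate their E entries. Rows 1 and 3 agree on E; apply E→G and equate their G entries. No row becomes fully distinguished — the join is lossy.
Dependency preservation: D → G is not contained in any single fragment, but the restricted closure of its left-hand side across the fragments still reaches the right-hand side; the remaining FDs each lie inside some fragment. All dependencies are preserved.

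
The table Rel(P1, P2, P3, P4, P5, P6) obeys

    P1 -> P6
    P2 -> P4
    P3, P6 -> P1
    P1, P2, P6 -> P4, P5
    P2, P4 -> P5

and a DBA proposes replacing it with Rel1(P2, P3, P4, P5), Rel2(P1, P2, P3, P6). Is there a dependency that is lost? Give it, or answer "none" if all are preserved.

P1 → P6 lies within Rel2.
P2 → P4 lies within Rel1.
P3, P6 → P1 lies within Rel2.
P1, P2, P6 → P4, P5: restricted closure across fragments reaches P4, P5.
P2, P4 → P5 lies within Rel1.
Every dependency is enforceable on the fragments, so the decomposition is dependency-preserving.

none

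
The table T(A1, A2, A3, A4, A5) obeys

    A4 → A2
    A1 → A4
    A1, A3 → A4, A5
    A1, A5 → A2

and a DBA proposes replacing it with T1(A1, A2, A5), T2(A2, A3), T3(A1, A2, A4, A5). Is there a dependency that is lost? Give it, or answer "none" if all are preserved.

A1, A3 → A4, A5

Check A1, A3 → A4, A5: no single fragment contains all of {A1, A3, A4, A5}, and the restricted closure of {A1, A3} across the fragments never reaches {A4, A5}.
A4 → A2 is preserved.
A1 → A4 is preserved.
A1, A5 → A2 is preserved.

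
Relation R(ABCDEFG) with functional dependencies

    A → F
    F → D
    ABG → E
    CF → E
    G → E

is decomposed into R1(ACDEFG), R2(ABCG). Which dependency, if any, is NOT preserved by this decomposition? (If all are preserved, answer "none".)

A → F lies within R1.
F → D lies within R1.
ABG → E: restricted closure across fragments reaches E.
CF → E lies within R1.
G → E lies within R1.
Every dependency is enforceable on the fragments, so the decomposition is dependency-preserving.

none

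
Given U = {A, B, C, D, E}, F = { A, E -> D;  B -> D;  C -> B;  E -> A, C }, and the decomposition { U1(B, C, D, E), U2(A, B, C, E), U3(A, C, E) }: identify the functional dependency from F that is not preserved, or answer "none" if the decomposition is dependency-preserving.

A, E → D: restricted closure across fragments reaches D.
B → D lies within U1.
C → B lies within U1.
E → A, C lies within U2.
Every dependency is enforceable on the fragments, so the decomposition is dependency-preserving.

none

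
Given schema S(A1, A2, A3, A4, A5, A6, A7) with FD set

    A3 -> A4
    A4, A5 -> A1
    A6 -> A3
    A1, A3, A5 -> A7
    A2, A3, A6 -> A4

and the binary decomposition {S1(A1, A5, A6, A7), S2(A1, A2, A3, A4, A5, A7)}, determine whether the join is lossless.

Common attributes: S1 ∩ S2 = {A1, A5, A7}.
No dependency enlarges {A1, A5, A7}, so (A1, A5, A7)⁺ = {A1, A5, A7}.
The closure contains neither all of S1 = {A1, A5, A6, A7} nor all of S2 = {A1, A2, A3, A4, A5, A7}, so the common attributes are not a superkey of either fragment. The join is lossy.

No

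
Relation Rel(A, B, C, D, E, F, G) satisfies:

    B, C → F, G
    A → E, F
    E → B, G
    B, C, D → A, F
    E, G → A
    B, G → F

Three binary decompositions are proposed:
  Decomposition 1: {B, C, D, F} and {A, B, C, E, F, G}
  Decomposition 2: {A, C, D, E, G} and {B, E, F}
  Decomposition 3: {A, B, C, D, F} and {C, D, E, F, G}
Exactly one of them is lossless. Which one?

Decomposition 1: common = {B, C, F}, closure = {B, C, F, G} → lossy.
Decomposition 2: common = {E}, closure = {A, B, E, F, G} → lossless.
Decomposition 3: common = {C, D, F}, closure = {C, D, F} → lossy.

Decomposition 2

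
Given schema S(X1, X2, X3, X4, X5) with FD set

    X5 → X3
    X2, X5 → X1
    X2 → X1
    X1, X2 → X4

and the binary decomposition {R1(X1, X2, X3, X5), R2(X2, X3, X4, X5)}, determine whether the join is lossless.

Common attributes: R1 ∩ R2 = {X2, X3, X5}.
Closure of {X2, X3, X5}: X2, X5 → X1 applies, adding X1; X1, X2 → X4 applies, adding X4. So (X2, X3, X5)⁺ = {X1, X2, X3, X4, X5}.
This closure contains every attribute of R1, so R1 ∩ R2 → R1. The join is lossless.

Yes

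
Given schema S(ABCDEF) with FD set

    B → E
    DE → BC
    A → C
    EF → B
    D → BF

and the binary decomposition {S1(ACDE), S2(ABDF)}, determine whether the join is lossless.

Yes

Common attributes: S1 ∩ S2 = {AD}.
Closure of {AD}: A → C applies, adding C; D → BF applies, adding BF; B → E applies, adding E. So (AD)⁺ = {ABCDEF}.
This closure contains every attribute of S1, so S1 ∩ S2 → S1. The join is lossless.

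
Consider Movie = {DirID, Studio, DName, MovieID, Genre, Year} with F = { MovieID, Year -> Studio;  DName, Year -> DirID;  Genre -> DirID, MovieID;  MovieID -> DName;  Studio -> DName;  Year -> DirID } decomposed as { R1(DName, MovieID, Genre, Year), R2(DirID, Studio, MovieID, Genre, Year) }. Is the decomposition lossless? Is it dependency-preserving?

Lossless test: (MovieID, Genre, Year)⁺ = {DirID, Studio, DName, MovieID, Genre, Year}, which contains all of one fragment — lossless.
Dependency preservation: the restricted closure of {Studio} across the fragments never reaches {DName}, so Studio → DName cannot be enforced without a join — not preserved.

lossless but not dependency-preserving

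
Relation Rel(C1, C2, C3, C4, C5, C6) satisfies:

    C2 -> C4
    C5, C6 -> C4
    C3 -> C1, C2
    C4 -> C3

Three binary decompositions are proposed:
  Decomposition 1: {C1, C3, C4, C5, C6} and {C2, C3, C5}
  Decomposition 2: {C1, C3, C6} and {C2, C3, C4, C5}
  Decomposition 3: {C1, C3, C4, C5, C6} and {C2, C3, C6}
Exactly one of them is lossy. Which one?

Decomposition 1: common = {C3, C5}, closure = {C1, C2, C3, C4, C5} → lossless.
Decomposition 2: common = {C3}, closure = {C1, C2, C3, C4} → lossy.
Decomposition 3: common = {C3, C6}, closure = {C1, C2, C3, C4, C6} → lossless.

Decomposition 2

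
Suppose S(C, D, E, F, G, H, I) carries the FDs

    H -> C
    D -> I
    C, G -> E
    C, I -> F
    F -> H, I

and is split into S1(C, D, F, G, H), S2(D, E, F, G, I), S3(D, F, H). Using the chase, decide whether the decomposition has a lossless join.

Chase test. Columns are C, D, E, F, G, H, I; row i has aⱼ where attribute j ∈ Si, else bᵢⱼ.
Initial tableau (one row per fragment):
  row 1: a1 a2 b13 a4 a5 a6 b17
  row 2: b21 a2 a3 a4 a5 b26 a7
  row 3: b31 a2 b33 a4 b35 a6 b37
Rows 1 and 3 agree on H; apply H→C and equate their C entries.
Rows 1 and 2 agree on D; apply D→I and equate their I entries.
Rows 1 and 3 agree on D; apply D→I and equate their I entries.
Rows 1 and 2 agree on F; apply F→H, I and equate their H, I entries.
Rows 1 and 2 agree on H; apply H→C and equate their C entries.
Rows 1 and 2 agree on C, G; apply C, G→E and equate their E entries.
Row 1 is now all distinguished symbols — the join is lossless.

Yes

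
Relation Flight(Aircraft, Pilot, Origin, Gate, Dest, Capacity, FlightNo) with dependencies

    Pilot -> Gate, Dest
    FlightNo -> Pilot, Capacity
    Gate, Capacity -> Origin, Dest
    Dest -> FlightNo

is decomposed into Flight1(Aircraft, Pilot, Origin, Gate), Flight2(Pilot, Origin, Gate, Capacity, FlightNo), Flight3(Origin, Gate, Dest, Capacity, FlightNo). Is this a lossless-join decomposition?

Chase test. Columns are Aircraft, Pilot, Origin, Gate, Dest, Capacity, FlightNo; row i has aⱼ where attribute j ∈ Flighti, else bᵢⱼ.
Initial tableau (one row per fragment):
  row 1: a1 a2 a3 a4 b15 b16 b17
  row 2: b21 a2 a3 a4 b25 a6 a7
  row 3: b31 b32 a3 a4 a5 a6 a7
Rows 1 and 2 agree on Pilot; apply Pilot→Gate, Dest and equate their Gate, Dest entries.
Rows 2 and 3 agree on FlightNo; apply FlightNo→Pilot, Capacity and equate their Pilot, Capacity entries.
Rows 2 and 3 agree on Gate, Capacity; apply Gate, Capacity→Origin, Dest and equate their Origin, Dest entries.
Rows 1 and 2 agree on Dest; apply Dest→FlightNo and equate their FlightNo entries.
Rows 1 and 2 agree on FlightNo; apply FlightNo→Pilot, Capacity and equate their Pilot, Capacity entries.
Row 1 is now all distinguished symbols — the join is lossless.

Yes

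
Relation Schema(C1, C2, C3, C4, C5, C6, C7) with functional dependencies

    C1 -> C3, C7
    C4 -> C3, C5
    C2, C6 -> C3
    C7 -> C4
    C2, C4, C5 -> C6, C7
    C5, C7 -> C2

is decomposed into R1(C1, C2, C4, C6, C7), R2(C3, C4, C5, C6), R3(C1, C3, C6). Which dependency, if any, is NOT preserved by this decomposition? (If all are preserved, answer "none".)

C2, C6 -> C3

Check C2, C6 → C3: no single fragment contains all of {C2, C3, C6}, and the restricted closure of {C2, C6} across the fragments never reaches {C3}.
C1 → C3, C7 is preserved.
C4 → C3, C5 is preserved.
C7 → C4 is preserved.
C2, C4, C5 → C6, C7 is preserved.
C5, C7 → C2 is preserved.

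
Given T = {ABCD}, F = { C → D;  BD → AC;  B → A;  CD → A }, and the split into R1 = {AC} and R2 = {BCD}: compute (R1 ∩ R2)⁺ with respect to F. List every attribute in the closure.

ACD

R1 ∩ R2 = {C}.
C → D applies, adding D
CD → A applies, adding A
Closure: {ACD}.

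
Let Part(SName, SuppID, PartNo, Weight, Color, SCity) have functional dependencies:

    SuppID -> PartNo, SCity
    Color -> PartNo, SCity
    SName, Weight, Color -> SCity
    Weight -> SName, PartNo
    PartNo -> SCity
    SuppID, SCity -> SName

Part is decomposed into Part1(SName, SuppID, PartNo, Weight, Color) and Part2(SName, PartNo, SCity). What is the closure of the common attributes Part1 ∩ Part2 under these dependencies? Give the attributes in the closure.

Part1 ∩ Part2 = {SName, PartNo}.
PartNo → SCity applies, adding SCity
Closure: {SName, PartNo, SCity}.

SName, PartNo, SCity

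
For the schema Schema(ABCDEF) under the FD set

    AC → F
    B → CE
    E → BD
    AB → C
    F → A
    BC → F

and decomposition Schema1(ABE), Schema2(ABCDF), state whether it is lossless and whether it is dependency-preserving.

Lossless test: (AB)⁺ = {ABCDEF}, which contains all of one fragment — lossless.
Dependency preservation: B → CE; E → BD are not contained in any single fragment, but the restricted closure of each left-hand side across the fragments still reaches the right-hand side; the remaining FDs each lie inside some fragment. All dependencies are preserved.

lossless and dependency-preserving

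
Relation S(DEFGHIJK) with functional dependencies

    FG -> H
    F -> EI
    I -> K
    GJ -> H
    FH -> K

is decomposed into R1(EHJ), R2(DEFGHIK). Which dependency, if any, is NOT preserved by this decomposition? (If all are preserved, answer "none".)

GJ -> H

Check GJ → H: no single fragment contains all of {GHJ}, and the restricted closure of {GJ} across the fragments never reaches {H}.
FG → H is preserved.
F → EI is preserved.
I → K is preserved.
FH → K is preserved.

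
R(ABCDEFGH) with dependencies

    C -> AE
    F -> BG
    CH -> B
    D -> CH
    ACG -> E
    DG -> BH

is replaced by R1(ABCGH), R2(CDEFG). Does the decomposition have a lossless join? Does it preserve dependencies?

Lossless test: (CG)⁺ = {ACEG}, which is a superkey of neither fragment — lossy.
Dependency preservation: the restricted closure of {F} across the fragments never reaches {BG}, so F → BG cannot be enforced without a join — not preserved.

lossy and not dependency-preserving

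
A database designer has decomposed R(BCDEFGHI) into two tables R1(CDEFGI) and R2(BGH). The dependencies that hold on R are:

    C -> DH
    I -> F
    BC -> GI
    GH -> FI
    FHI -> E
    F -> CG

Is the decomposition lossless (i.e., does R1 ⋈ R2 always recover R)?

No

Common attributes: R1 ∩ R2 = {G}.
No dependency enlarges {G}, so (G)⁺ = {G}.
The closure contains neither all of R1 = {CDEFGI} nor all of R2 = {BGH}, so the common attributes are not a superkey of either fragment. The join is lossy.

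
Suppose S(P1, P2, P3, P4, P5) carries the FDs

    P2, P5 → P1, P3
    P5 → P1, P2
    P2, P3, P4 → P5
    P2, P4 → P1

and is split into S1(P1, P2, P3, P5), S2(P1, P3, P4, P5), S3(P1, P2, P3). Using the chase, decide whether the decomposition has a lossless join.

Yes

Chase test. Columns are P1, P2, P3, P4, P5; row i has aⱼ where attribute j ∈ Si, else bᵢⱼ.
Initial tableau (one row per fragment):
  row 1: a1 a2 a3 b14 a5
  row 2: a1 b22 a3 a4 a5
  row 3: a1 a2 a3 b34 b35
Rows 1 and 2 agree on P5; apply P5→P1, P2 and equate their P1, P2 entries.
Row 2 is now all distinguished symbols — the join is lossless.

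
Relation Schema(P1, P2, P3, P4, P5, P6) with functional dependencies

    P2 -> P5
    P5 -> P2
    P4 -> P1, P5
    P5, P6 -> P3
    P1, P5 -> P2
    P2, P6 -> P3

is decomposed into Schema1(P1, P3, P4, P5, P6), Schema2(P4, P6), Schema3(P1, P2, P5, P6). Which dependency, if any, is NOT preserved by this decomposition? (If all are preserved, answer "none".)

P2 → P5 lies within Schema3.
P5 → P2 lies within Schema3.
P4 → P1, P5 lies within Schema1.
P5, P6 → P3 lies within Schema1.
P1, P5 → P2 lies within Schema3.
P2, P6 → P3: restricted closure across fragments reaches P3.
Every dependency is enforceable on the fragments, so the decomposition is dependency-preserving.

none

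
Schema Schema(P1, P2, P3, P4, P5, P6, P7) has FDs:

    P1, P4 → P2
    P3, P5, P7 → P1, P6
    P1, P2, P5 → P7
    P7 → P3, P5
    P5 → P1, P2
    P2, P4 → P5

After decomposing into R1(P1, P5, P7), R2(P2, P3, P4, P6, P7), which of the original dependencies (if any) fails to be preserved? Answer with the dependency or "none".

P1, P4 → P2

Check P1, P4 → P2: no single fragment contains all of {P1, P2, P4}, and the restricted closure of {P1, P4} across the fragments never reaches {P2}.
P3, P5, P7 → P1, P6 is preserved.
P1, P2, P5 → P7 is preserved.
P7 → P3, P5 is preserved.
P5 → P1, P2 is preserved.
P2, P4 → P5 is preserved.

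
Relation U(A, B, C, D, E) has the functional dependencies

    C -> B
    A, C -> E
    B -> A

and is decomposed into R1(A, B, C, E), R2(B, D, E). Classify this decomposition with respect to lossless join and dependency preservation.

lossy but dependency-preserving

Lossless test: (B, E)⁺ = {A, B, E}, which is a superkey of neither fragment — lossy.
Dependency preservation: every FD's attributes lie within a single fragment, so each can be enforced locally — preserved.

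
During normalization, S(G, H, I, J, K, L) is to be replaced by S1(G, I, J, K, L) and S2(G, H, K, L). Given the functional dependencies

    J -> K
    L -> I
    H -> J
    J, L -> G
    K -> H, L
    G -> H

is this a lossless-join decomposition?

Yes

Common attributes: S1 ∩ S2 = {G, K, L}.
Closure of {G, K, L}: L → I applies, adding I; K → H, L applies, adding H; H → J applies, adding J. So (G, K, L)⁺ = {G, H, I, J, K, L}.
This closure contains every attribute of S1, so S1 ∩ S2 → S1. The join is lossless.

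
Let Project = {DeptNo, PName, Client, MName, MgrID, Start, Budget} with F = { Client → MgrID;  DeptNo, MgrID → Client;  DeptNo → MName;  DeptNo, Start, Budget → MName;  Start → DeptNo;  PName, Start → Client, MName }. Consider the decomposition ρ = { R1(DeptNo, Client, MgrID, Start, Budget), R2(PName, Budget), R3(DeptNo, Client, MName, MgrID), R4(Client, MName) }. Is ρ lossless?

Chase test. Columns are DeptNo, PName, Client, MName, MgrID, Start, Budget; row i has aⱼ where attribute j ∈ Ri, else bᵢⱼ.
Initial tableau (one row per fragment):
  row 1: a1 b12 a3 b14 a5 a6 a7
  row 2: b21 a2 b23 b24 b25 b26 a7
  row 3: a1 b32 a3 a4 a5 b36 b37
  row 4: b41 b42 a3 a4 b45 b46 b47
Rows 1 and 4 agree on Client; apply Client→MgrID and equate their MgrID entries.
Rows 1 and 3 agree on DeptNo; apply DeptNo→MName and equate their MName entries.
No row becomes fully distinguished — the join is lossy.

No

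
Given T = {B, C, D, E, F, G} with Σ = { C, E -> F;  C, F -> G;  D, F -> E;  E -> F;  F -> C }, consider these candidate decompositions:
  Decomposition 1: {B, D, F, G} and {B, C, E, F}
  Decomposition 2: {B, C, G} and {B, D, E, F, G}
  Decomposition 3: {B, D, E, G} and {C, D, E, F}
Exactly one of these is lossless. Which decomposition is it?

Decomposition 3

Decomposition 1: common = {B, F}, closure = {B, C, F, G} → lossy.
Decomposition 2: common = {B, G}, closure = {B, G} → lossy.
Decomposition 3: common = {D, E}, closure = {C, D, E, F, G} → lossless.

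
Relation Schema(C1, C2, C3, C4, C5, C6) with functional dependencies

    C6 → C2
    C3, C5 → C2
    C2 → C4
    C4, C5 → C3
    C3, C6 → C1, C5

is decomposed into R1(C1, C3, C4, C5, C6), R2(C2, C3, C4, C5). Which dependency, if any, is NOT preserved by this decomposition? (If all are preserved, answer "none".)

Check C6 → C2: no single fragment contains all of {C2, C6}, and the restricted closure of {C6} across the fragments never reaches {C2}.
C3, C5 → C2 is preserved.
C2 → C4 is preserved.
C4, C5 → C3 is preserved.
C3, C6 → C1, C5 is preserved.

C6 → C2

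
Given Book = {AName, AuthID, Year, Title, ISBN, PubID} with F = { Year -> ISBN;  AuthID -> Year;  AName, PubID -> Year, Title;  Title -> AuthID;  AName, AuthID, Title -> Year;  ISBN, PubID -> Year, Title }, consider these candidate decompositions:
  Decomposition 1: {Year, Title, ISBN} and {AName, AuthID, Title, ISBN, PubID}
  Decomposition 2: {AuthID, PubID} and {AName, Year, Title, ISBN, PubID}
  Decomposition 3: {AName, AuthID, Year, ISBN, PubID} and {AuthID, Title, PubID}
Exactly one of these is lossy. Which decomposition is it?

Decomposition 2

Decomposition 1: common = {Title, ISBN}, closure = {AuthID, Year, Title, ISBN} → lossless.
Decomposition 2: common = {PubID}, closure = {PubID} → lossy.
Decomposition 3: common = {AuthID, PubID}, closure = {AuthID, Year, Title, ISBN, PubID} → lossless.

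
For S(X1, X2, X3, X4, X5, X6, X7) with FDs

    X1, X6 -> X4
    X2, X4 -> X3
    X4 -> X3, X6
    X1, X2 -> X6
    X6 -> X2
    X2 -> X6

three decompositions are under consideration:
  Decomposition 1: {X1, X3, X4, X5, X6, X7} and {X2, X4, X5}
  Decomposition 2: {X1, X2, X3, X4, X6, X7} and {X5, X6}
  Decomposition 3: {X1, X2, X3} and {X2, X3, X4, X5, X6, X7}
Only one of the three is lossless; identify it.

Decomposition 1: common = {X4, X5}, closure = {X2, X3, X4, X5, X6} → lossless.
Decomposition 2: common = {X6}, closure = {X2, X6} → lossy.
Decomposition 3: common = {X2, X3}, closure = {X2, X3, X6} → lossy.

Decomposition 1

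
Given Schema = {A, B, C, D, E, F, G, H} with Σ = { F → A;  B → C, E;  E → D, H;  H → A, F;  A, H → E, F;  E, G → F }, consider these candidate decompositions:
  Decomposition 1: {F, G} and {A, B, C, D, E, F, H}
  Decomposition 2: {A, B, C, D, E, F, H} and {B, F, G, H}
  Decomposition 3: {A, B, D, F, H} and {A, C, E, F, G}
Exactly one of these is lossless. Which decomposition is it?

Decomposition 2

Decomposition 1: common = {F}, closure = {A, F} → lossy.
Decomposition 2: common = {B, F, H}, closure = {A, B, C, D, E, F, H} → lossless.
Decomposition 3: common = {A, F}, closure = {A, F} → lossy.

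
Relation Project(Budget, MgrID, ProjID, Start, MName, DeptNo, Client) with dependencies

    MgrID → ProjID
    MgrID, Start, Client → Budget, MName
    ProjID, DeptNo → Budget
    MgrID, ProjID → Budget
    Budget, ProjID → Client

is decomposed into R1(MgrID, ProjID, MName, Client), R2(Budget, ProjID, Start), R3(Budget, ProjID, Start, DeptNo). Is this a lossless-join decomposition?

No

Chase test. Columns are Budget, MgrID, ProjID, Start, MName, DeptNo, Client; row i has aⱼ where attribute j ∈ Ri, else bᵢⱼ.
Initial tableau (one row per fragment):
  row 1: b11 a2 a3 b14 a5 b16 a7
  row 2: a1 b22 a3 a4 b25 b26 b27
  row 3: a1 b32 a3 a4 b35 a6 b37
Rows 2 and 3 agree on Budget, ProjID; apply Budget, ProjID→Client and equate their Client entries.
No row becomes fully distinguished — the join is lossy.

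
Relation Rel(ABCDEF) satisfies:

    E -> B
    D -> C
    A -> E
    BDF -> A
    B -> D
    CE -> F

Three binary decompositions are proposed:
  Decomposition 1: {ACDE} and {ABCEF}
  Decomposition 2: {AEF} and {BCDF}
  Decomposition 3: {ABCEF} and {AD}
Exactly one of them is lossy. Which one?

Decomposition 2

Decomposition 1: common = {ACE}, closure = {ABCDEF} → lossless.
Decomposition 2: common = {F}, closure = {F} → lossy.
Decomposition 3: common = {A}, closure = {ABCDEF} → lossless.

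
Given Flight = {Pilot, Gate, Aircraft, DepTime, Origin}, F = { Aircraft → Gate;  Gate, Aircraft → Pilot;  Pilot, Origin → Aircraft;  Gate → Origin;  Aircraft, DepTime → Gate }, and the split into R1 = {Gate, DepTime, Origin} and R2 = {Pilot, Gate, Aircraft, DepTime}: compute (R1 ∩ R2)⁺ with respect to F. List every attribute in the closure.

Gate, DepTime, Origin

R1 ∩ R2 = {Gate, DepTime}.
Gate → Origin applies, adding Origin
Closure: {Gate, DepTime, Origin}.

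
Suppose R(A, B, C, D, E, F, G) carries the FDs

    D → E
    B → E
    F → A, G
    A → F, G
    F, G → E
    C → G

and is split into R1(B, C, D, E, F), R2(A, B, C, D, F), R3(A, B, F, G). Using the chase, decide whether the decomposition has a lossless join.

Chase test. Columns are A, B, C, D, E, F, G; row i has aⱼ where attribute j ∈ Ri, else bᵢⱼ.
Initial tableau (one row per fragment):
  row 1: b11 a2 a3 a4 a5 a6 b17
  row 2: a1 a2 a3 a4 b25 a6 b27
  row 3: a1 a2 b33 b34 b35 a6 a7
Rows 1 and 2 agree on D; apply D→E and equate their E entries.
Rows 1 and 3 agree on B; apply B→E and equate their E entries.
Rows 1 and 2 agree on F; apply F→A, G and equate their A, G entries.
Rows 1 and 3 agree on F; apply F→A, G and equate their A, G entries.
Row 1 is now all distinguished symbols — the join is lossless.

Yes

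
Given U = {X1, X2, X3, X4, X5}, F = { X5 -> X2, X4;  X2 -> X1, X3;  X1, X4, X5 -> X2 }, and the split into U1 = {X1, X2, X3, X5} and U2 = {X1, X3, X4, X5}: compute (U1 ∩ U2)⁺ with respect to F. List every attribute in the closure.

X1, X2, X3, X4, X5

U1 ∩ U2 = {X1, X3, X5}.
X5 → X2, X4 applies, adding X2, X4
Closure: {X1, X2, X3, X4, X5}.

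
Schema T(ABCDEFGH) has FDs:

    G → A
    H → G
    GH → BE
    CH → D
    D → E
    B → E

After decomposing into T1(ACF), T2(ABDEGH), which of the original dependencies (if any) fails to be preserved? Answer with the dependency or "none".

Check CH → D: no single fragment contains all of {CDH}, and the restricted closure of {CH} across the fragments never reaches {D}.
G → A is preserved.
H → G is preserved.
GH → BE is preserved.
D → E is preserved.
B → E is preserved.

CH → D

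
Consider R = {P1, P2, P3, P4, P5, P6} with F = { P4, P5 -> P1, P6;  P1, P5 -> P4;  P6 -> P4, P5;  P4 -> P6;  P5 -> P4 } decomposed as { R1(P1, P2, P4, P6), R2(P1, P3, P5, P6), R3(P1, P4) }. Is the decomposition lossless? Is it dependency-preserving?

lossy but dependency-preserving

Lossless test (chase): Rows 1 and 2 agree on P6; apply P6→P4, P5 and equate their P4, P5 entries. Rows 1 and 3 agree on P4; apply P4→P6 and equate their P6 entries. Rows 1 and 3 agree on P6; apply P6→P4, P5 and equate their P4, P5 entries. No row becomes fully distinguished — the join is lossy.
Dependency preservation: P4, P5 → P1, P6; P1, P5 → P4; P6 → P4, P5; P5 → P4 are not contained in any single fragment, but the restricted closure of each left-hand side across the fragments still reaches the right-hand side; the remaining FDs each lie inside some fragment. All dependencies are preserved.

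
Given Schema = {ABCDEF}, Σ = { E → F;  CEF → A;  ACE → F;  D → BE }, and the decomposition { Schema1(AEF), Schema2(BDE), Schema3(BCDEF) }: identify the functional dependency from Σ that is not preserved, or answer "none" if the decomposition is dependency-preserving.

Check CEF → A: no single fragment contains all of {ACEF}, and the restricted closure of {CEF} across the fragments never reaches {A}.
E → F is preserved.
ACE → F is preserved.
D → BE is preserved.

CEF → A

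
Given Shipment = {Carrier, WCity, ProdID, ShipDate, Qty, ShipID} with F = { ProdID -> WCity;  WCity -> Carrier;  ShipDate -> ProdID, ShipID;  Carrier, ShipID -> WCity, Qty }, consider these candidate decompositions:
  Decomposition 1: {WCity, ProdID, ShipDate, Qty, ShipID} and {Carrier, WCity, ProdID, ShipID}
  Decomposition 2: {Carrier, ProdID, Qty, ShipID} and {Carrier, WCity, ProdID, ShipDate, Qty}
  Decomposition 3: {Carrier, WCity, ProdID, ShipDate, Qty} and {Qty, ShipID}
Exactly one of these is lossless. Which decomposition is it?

Decomposition 1

Decomposition 1: common = {WCity, ProdID, ShipID}, closure = {Carrier, WCity, ProdID, Qty, ShipID} → lossless.
Decomposition 2: common = {Carrier, ProdID, Qty}, closure = {Carrier, WCity, ProdID, Qty} → lossy.
Decomposition 3: common = {Qty}, closure = {Qty} → lossy.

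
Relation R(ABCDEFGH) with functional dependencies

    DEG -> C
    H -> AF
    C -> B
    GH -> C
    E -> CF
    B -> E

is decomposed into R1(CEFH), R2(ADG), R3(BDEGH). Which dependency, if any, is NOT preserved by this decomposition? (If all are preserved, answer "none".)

H -> AF

Check H → AF: no single fragment contains all of {AFH}, and the restricted closure of {H} across the fragments never reaches {AF}.
DEG → C is preserved.
C → B is preserved.
GH → C is preserved.
E → CF is preserved.
B → E is preserved.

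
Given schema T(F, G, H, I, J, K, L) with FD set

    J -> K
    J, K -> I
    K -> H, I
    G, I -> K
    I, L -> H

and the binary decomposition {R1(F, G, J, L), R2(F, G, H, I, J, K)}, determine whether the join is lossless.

Common attributes: R1 ∩ R2 = {F, G, J}.
Closure of {F, G, J}: J → K applies, adding K; J, K → I applies, adding I; K → H, I applies, adding H. So (F, G, J)⁺ = {F, G, H, I, J, K}.
This closure contains every attribute of R2, so R1 ∩ R2 → R2. The join is lossless.

Yes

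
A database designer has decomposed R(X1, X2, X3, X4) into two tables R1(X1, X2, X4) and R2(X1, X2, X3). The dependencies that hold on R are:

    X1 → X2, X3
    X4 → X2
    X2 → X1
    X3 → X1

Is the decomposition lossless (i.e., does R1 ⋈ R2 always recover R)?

Common attributes: R1 ∩ R2 = {X1, X2}.
Closure of {X1, X2}: X1 → X2, X3 applies, adding X3. So (X1, X2)⁺ = {X1, X2, X3}.
This closure contains every attribute of R2, so R1 ∩ R2 → R2. The join is lossless.

Yes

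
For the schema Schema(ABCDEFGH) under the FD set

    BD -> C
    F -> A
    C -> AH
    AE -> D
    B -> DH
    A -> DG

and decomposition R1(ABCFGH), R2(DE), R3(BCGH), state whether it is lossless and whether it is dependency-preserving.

Lossless test (chase): Rows 1 and 3 agree on C; apply C→AH and equate their AH entries. Rows 1 and 3 agree on B; apply B→DH and equate their DH entries. No row becomes fully distinguished — the join is lossy.
Dependency preservation: the restricted closure of {AE} across the fragments never reaches {D}, so AE → D cannot be enforced without a join — not preserved.

lossy and not dependency-preserving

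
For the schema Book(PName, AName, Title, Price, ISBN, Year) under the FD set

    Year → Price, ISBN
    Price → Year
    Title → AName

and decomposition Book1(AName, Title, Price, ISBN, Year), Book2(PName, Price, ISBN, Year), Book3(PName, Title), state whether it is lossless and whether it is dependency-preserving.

lossy but dependency-preserving

Lossless test (chase): Rows 1 and 3 agree on Title; apply Title→AName and equate their AName entries. No row becomes fully distinguished — the join is lossy.
Dependency preservation: every FD's attributes lie within a single fragment, so each can be enforced locally — preserved.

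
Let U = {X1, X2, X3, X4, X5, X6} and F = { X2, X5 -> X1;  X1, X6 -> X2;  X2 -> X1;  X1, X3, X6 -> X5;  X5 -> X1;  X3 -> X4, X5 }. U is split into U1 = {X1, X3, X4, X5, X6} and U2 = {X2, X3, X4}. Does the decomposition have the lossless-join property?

Common attributes: U1 ∩ U2 = {X3, X4}.
Closure of {X3, X4}: X3 → X4, X5 applies, adding X5; X5 → X1 applies, adding X1. So (X3, X4)⁺ = {X1, X3, X4, X5}.
The closure contains neither all of U1 = {X1, X3, X4, X5, X6} nor all of U2 = {X2, X3, X4}, so the common attributes are not a superkey of either fragment. The join is lossy.

No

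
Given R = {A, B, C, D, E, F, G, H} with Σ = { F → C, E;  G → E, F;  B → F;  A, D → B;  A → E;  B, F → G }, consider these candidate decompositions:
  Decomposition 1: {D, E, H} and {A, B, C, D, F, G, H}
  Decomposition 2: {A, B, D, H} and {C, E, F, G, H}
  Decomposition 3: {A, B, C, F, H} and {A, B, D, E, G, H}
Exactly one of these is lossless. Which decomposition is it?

Decomposition 3

Decomposition 1: common = {D, H}, closure = {D, H} → lossy.
Decomposition 2: common = {H}, closure = {H} → lossy.
Decomposition 3: common = {A, B, H}, closure = {A, B, C, E, F, G, H} → lossless.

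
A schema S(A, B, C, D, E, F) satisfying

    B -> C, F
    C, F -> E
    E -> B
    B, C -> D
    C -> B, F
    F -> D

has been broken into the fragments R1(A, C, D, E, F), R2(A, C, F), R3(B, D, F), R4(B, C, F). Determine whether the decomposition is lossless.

Yes

Chase test. Columns are A, B, C, D, E, F; row i has aⱼ where attribute j ∈ Ri, else bᵢⱼ.
Initial tableau (one row per fragment):
  row 1: a1 b12 a3 a4 a5 a6
  row 2: a1 b22 a3 b24 b25 a6
  row 3: b31 a2 b33 a4 b35 a6
  row 4: b41 a2 a3 b44 b45 a6
Rows 3 and 4 agree on B; apply B→C, F and equate their C, F entries.
Rows 1 and 2 agree on C, F; apply C, F→E and equate their E entries.
Rows 1 and 3 agree on C, F; apply C, F→E and equate their E entries.
Rows 1 and 4 agree on C, F; apply C, F→E and equate their E entries.
Rows 1 and 2 agree on E; apply E→B and equate their B entries.
Rows 1 and 3 agree on E; apply E→B and equate their B entries.
Rows 1 and 2 agree on B, C; apply B, C→D and equate their D entries.
Rows 1 and 4 agree on B, C; apply B, C→D and equate their D entries.
Row 1 is now all distinguished symbols — the join is lossless.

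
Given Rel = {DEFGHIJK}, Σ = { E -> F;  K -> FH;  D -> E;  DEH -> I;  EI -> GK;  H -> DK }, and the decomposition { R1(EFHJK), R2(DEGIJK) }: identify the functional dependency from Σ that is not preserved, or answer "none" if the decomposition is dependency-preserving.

E → F lies within R1.
K → FH lies within R1.
D → E lies within R2.
DEH → I: restricted closure across fragments reaches I.
EI → GK lies within R2.
H → DK: restricted closure across fragments reaches DK.
Every dependency is enforceable on the fragments, so the decomposition is dependency-preserving.

none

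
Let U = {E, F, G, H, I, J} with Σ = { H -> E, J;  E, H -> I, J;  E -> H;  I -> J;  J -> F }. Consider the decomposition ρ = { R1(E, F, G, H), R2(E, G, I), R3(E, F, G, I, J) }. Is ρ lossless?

Yes

Chase test. Columns are E, F, G, H, I, J; row i has aⱼ where attribute j ∈ Ri, else bᵢⱼ.
Initial tableau (one row per fragment):
  row 1: a1 a2 a3 a4 b15 b16
  row 2: a1 b22 a3 b24 a5 b26
  row 3: a1 a2 a3 b34 a5 a6
Rows 1 and 2 agree on E; apply E→H and equate their H entries.
Rows 1 and 3 agree on E; apply E→H and equate their H entries.
Rows 2 and 3 agree on I; apply I→J and equate their J entries.
Rows 2 and 3 agree on J; apply J→F and equate their F entries.
Rows 1 and 2 agree on H; apply H→E, J and equate their E, J entries.
Rows 1 and 2 agree on E, H; apply E, H→I, J and equate their I, J entries.
Row 1 is now all distinguished symbols — the join is lossless.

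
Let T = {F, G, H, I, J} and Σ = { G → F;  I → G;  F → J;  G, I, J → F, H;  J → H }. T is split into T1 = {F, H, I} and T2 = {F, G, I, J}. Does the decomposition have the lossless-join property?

Yes

Common attributes: T1 ∩ T2 = {F, I}.
Closure of {F, I}: I → G applies, adding G; F → J applies, adding J; G, I, J → F, H applies, adding H. So (F, I)⁺ = {F, G, H, I, J}.
This closure contains every attribute of T1, so T1 ∩ T2 → T1. The join is lossless.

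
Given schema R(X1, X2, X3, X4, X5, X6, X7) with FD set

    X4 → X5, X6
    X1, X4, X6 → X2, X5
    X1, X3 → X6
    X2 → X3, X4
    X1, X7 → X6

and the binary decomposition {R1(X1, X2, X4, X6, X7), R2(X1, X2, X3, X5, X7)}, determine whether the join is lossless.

Common attributes: R1 ∩ R2 = {X1, X2, X7}.
Closure of {X1, X2, X7}: X2 → X3, X4 applies, adding X3, X4; X1, X7 → X6 applies, adding X6; X4 → X5, X6 applies, adding X5. So (X1, X2, X7)⁺ = {X1, X2, X3, X4, X5, X6, X7}.
This closure contains every attribute of R1, so R1 ∩ R2 → R1. The join is lossless.

Yes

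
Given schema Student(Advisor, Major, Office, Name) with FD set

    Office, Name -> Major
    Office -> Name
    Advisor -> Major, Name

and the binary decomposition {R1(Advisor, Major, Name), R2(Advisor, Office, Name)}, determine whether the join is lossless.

Yes

Common attributes: R1 ∩ R2 = {Advisor, Name}.
Closure of {Advisor, Name}: Advisor → Major, Name applies, adding Major. So (Advisor, Name)⁺ = {Advisor, Major, Name}.
This closure contains every attribute of R1, so R1 ∩ R2 → R1. The join is lossless.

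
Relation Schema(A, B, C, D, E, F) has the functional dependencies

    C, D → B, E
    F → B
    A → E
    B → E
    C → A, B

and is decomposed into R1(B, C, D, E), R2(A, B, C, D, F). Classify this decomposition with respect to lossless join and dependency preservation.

lossless but not dependency-preserving

Lossless test: (B, C, D)⁺ = {A, B, C, D, E}, which contains all of one fragment — lossless.
Dependency preservation: the restricted closure of {A} across the fragments never reaches {E}, so A → E cannot be enforced without a join — not preserved.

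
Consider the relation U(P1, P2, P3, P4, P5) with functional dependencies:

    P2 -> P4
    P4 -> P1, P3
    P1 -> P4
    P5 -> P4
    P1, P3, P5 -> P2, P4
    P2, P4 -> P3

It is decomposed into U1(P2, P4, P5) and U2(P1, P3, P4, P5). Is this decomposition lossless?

Yes

Common attributes: U1 ∩ U2 = {P4, P5}.
Closure of {P4, P5}: P4 → P1, P3 applies, adding P1, P3; P1, P3, P5 → P2, P4 applies, adding P2. So (P4, P5)⁺ = {P1, P2, P3, P4, P5}.
This closure contains every attribute of U1, so U1 ∩ U2 → U1. The join is lossless.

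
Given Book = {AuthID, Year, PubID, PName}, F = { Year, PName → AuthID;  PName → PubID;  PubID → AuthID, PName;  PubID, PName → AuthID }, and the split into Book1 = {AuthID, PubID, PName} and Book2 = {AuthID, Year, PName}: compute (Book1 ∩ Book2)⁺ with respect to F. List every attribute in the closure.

Book1 ∩ Book2 = {AuthID, PName}.
PName → PubID applies, adding PubID
Closure: {AuthID, PubID, PName}.

AuthID, PubID, PName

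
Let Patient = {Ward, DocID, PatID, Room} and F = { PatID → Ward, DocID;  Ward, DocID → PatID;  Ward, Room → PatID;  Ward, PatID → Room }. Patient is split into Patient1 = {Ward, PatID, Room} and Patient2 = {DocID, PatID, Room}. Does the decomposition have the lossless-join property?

Common attributes: Patient1 ∩ Patient2 = {PatID, Room}.
Closure of {PatID, Room}: PatID → Ward, DocID applies, adding Ward, DocID. So (PatID, Room)⁺ = {Ward, DocID, PatID, Room}.
This closure contains every attribute of Patient1, so Patient1 ∩ Patient2 → Patient1. The join is lossless.

Yes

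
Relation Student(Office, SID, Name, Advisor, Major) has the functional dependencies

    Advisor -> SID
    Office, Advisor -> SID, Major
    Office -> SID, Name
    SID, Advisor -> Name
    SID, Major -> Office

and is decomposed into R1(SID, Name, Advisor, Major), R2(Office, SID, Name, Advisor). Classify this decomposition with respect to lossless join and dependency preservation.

Lossless test: (SID, Name, Advisor)⁺ = {SID, Name, Advisor}, which is a superkey of neither fragment — lossy.
Dependency preservation: the restricted closure of {Office, Advisor} across the fragments never reaches {SID, Major}, so Office, Advisor → SID, Major cannot be enforced without a join — not preserved.

lossy and not dependency-preserving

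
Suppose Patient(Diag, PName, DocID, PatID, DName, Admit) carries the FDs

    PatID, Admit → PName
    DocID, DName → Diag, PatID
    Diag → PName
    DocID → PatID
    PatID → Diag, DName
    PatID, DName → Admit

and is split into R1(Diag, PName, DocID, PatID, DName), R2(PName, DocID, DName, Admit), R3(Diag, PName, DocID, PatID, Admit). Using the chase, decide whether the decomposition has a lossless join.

Chase test. Columns are Diag, PName, DocID, PatID, DName, Admit; row i has aⱼ where attribute j ∈ Ri, else bᵢⱼ.
Initial tableau (one row per fragment):
  row 1: a1 a2 a3 a4 a5 b16
  row 2: b21 a2 a3 b24 a5 a6
  row 3: a1 a2 a3 a4 b35 a6
Rows 1 and 2 agree on DocID, DName; apply DocID, DName→Diag, PatID and equate their Diag, PatID entries.
Rows 1 and 3 agree on PatID; apply PatID→Diag, DName and equate their Diag, DName entries.
Rows 1 and 2 agree on PatID, DName; apply PatID, DName→Admit and equate their Admit entries.
Row 1 is now all distinguished symbols — the join is lossless.

Yes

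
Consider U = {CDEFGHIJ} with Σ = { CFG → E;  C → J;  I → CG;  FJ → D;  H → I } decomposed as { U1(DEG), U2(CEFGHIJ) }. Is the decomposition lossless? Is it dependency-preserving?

lossy and not dependency-preserving

Lossless test: (EG)⁺ = {EG}, which is a superkey of neither fragment — lossy.
Dependency preservation: the restricted closure of {FJ} across the fragments never reaches {D}, so FJ → D cannot be enforced without a join — not preserved.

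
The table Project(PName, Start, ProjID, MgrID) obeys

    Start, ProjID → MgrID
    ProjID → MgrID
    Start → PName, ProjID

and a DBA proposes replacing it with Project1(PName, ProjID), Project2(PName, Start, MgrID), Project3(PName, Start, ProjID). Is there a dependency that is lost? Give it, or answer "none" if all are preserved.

Check ProjID → MgrID: no single fragment contains all of {ProjID, MgrID}, and the restricted closure of {ProjID} across the fragments never reaches {MgrID}.
Start, ProjID → MgrID is preserved.
Start → PName, ProjID is preserved.

ProjID → MgrID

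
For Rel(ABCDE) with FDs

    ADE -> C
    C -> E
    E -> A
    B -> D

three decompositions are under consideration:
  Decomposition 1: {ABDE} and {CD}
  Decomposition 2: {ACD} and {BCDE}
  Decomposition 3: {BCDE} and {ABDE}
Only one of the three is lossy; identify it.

Decomposition 1: common = {D}, closure = {D} → lossy.
Decomposition 2: common = {CD}, closure = {ACDE} → lossless.
Decomposition 3: common = {BDE}, closure = {ABCDE} → lossless.

Decomposition 1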